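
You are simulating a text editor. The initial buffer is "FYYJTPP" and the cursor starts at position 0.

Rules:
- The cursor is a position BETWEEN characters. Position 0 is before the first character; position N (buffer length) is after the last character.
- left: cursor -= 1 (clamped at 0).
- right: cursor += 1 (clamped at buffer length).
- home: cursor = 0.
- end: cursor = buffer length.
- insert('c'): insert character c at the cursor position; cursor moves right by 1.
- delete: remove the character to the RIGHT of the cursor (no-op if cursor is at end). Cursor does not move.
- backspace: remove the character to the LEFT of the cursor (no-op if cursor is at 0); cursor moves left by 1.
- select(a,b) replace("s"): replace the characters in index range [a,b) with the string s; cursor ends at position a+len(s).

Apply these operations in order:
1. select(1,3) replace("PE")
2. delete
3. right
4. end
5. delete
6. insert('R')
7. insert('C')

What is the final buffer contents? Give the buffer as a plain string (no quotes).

After op 1 (select(1,3) replace("PE")): buf='FPEJTPP' cursor=3
After op 2 (delete): buf='FPETPP' cursor=3
After op 3 (right): buf='FPETPP' cursor=4
After op 4 (end): buf='FPETPP' cursor=6
After op 5 (delete): buf='FPETPP' cursor=6
After op 6 (insert('R')): buf='FPETPPR' cursor=7
After op 7 (insert('C')): buf='FPETPPRC' cursor=8

Answer: FPETPPRC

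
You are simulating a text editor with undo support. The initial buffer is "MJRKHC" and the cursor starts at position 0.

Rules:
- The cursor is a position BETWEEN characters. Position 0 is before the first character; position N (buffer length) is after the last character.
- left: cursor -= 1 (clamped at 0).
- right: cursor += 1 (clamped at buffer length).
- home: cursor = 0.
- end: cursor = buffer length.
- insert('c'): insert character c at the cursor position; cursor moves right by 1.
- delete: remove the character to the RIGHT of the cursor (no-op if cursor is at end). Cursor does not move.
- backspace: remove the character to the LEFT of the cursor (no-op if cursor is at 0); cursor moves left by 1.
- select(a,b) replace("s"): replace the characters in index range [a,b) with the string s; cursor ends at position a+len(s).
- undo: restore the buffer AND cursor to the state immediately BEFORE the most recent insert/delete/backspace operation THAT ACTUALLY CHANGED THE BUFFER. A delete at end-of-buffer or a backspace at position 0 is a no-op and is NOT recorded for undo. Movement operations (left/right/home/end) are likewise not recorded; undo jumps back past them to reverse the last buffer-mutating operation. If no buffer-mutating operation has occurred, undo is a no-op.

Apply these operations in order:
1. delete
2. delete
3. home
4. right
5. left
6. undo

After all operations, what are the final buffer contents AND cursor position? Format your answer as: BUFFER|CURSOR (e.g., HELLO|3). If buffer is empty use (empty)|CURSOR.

Answer: JRKHC|0

Derivation:
After op 1 (delete): buf='JRKHC' cursor=0
After op 2 (delete): buf='RKHC' cursor=0
After op 3 (home): buf='RKHC' cursor=0
After op 4 (right): buf='RKHC' cursor=1
After op 5 (left): buf='RKHC' cursor=0
After op 6 (undo): buf='JRKHC' cursor=0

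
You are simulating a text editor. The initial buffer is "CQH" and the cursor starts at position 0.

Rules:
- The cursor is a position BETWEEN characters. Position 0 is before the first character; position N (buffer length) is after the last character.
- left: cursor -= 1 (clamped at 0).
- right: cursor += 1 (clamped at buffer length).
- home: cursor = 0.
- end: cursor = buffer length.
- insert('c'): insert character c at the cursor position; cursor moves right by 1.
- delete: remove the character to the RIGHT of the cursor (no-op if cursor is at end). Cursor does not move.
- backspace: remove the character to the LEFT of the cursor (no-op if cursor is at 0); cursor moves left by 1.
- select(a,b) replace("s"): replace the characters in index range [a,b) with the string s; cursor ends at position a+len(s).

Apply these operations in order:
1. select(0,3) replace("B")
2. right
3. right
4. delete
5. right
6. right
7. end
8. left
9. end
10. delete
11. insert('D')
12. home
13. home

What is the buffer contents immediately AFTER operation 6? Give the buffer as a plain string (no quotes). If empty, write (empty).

Answer: B

Derivation:
After op 1 (select(0,3) replace("B")): buf='B' cursor=1
After op 2 (right): buf='B' cursor=1
After op 3 (right): buf='B' cursor=1
After op 4 (delete): buf='B' cursor=1
After op 5 (right): buf='B' cursor=1
After op 6 (right): buf='B' cursor=1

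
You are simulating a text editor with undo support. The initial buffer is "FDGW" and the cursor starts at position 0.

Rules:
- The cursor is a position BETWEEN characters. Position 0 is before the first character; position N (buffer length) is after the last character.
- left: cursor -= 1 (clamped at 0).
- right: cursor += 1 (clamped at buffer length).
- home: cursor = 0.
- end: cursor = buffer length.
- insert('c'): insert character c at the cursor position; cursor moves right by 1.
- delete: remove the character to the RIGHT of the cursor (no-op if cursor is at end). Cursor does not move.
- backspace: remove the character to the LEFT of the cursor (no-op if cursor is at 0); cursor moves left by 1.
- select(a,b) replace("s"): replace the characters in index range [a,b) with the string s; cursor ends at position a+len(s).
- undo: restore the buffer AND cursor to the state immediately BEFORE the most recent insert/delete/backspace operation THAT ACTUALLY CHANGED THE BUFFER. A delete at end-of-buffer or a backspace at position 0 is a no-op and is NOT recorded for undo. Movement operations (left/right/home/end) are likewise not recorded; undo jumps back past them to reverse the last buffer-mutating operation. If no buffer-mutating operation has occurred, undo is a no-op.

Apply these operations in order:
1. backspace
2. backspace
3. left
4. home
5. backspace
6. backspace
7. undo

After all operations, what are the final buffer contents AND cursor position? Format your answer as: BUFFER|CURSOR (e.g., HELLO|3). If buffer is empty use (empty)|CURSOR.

After op 1 (backspace): buf='FDGW' cursor=0
After op 2 (backspace): buf='FDGW' cursor=0
After op 3 (left): buf='FDGW' cursor=0
After op 4 (home): buf='FDGW' cursor=0
After op 5 (backspace): buf='FDGW' cursor=0
After op 6 (backspace): buf='FDGW' cursor=0
After op 7 (undo): buf='FDGW' cursor=0

Answer: FDGW|0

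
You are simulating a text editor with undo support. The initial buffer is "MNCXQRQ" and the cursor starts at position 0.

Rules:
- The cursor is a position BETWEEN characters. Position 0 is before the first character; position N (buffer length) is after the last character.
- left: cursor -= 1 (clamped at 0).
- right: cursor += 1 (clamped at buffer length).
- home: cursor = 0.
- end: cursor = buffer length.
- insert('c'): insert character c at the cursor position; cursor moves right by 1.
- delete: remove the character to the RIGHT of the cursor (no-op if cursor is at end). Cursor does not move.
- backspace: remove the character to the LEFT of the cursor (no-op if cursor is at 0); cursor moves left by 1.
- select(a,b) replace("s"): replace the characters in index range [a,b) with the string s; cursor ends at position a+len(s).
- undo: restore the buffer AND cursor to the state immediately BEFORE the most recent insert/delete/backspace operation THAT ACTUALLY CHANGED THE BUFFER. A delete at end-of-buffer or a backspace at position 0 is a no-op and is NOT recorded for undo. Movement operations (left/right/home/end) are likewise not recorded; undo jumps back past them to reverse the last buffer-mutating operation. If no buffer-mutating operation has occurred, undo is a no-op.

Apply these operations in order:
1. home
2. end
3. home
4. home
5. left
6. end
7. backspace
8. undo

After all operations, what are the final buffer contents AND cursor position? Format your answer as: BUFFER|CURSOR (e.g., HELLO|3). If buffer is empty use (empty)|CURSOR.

After op 1 (home): buf='MNCXQRQ' cursor=0
After op 2 (end): buf='MNCXQRQ' cursor=7
After op 3 (home): buf='MNCXQRQ' cursor=0
After op 4 (home): buf='MNCXQRQ' cursor=0
After op 5 (left): buf='MNCXQRQ' cursor=0
After op 6 (end): buf='MNCXQRQ' cursor=7
After op 7 (backspace): buf='MNCXQR' cursor=6
After op 8 (undo): buf='MNCXQRQ' cursor=7

Answer: MNCXQRQ|7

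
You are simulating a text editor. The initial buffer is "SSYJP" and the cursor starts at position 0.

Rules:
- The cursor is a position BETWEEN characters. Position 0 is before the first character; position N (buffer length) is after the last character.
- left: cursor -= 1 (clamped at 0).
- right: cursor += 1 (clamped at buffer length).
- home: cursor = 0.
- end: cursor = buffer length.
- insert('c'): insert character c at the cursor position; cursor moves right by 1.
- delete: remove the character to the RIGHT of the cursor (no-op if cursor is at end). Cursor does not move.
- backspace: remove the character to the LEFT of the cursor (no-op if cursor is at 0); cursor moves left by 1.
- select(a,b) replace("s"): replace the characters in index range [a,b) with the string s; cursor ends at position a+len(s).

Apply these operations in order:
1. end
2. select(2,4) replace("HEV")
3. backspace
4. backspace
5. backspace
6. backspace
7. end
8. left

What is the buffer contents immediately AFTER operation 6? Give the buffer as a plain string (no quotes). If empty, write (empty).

After op 1 (end): buf='SSYJP' cursor=5
After op 2 (select(2,4) replace("HEV")): buf='SSHEVP' cursor=5
After op 3 (backspace): buf='SSHEP' cursor=4
After op 4 (backspace): buf='SSHP' cursor=3
After op 5 (backspace): buf='SSP' cursor=2
After op 6 (backspace): buf='SP' cursor=1

Answer: SP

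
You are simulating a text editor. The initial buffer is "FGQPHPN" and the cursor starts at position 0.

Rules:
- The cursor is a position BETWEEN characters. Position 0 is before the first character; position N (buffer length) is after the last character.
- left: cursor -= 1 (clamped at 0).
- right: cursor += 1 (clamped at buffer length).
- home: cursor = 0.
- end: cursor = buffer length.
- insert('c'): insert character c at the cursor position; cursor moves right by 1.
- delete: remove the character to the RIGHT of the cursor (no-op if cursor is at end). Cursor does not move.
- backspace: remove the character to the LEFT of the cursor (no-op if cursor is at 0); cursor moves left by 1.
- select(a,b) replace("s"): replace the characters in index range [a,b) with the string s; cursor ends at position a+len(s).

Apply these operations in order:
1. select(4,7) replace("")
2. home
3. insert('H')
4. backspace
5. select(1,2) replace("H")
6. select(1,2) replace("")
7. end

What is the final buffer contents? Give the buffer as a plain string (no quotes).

Answer: FQP

Derivation:
After op 1 (select(4,7) replace("")): buf='FGQP' cursor=4
After op 2 (home): buf='FGQP' cursor=0
After op 3 (insert('H')): buf='HFGQP' cursor=1
After op 4 (backspace): buf='FGQP' cursor=0
After op 5 (select(1,2) replace("H")): buf='FHQP' cursor=2
After op 6 (select(1,2) replace("")): buf='FQP' cursor=1
After op 7 (end): buf='FQP' cursor=3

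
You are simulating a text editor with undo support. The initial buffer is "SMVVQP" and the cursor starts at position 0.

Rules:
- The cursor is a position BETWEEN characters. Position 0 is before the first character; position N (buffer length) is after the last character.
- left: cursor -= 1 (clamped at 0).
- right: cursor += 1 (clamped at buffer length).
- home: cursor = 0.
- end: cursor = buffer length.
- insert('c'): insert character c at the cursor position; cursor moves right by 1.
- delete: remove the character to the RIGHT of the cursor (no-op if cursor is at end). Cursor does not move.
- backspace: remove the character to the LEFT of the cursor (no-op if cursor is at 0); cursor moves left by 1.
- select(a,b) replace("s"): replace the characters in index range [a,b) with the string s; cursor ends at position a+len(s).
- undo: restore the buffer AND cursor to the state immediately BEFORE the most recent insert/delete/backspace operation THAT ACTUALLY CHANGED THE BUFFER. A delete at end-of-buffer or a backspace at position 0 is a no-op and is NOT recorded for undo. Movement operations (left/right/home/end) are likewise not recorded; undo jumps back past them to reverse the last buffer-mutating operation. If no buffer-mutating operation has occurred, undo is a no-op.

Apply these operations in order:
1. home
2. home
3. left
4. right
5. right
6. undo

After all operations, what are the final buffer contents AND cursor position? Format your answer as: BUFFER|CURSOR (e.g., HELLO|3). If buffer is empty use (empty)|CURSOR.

After op 1 (home): buf='SMVVQP' cursor=0
After op 2 (home): buf='SMVVQP' cursor=0
After op 3 (left): buf='SMVVQP' cursor=0
After op 4 (right): buf='SMVVQP' cursor=1
After op 5 (right): buf='SMVVQP' cursor=2
After op 6 (undo): buf='SMVVQP' cursor=2

Answer: SMVVQP|2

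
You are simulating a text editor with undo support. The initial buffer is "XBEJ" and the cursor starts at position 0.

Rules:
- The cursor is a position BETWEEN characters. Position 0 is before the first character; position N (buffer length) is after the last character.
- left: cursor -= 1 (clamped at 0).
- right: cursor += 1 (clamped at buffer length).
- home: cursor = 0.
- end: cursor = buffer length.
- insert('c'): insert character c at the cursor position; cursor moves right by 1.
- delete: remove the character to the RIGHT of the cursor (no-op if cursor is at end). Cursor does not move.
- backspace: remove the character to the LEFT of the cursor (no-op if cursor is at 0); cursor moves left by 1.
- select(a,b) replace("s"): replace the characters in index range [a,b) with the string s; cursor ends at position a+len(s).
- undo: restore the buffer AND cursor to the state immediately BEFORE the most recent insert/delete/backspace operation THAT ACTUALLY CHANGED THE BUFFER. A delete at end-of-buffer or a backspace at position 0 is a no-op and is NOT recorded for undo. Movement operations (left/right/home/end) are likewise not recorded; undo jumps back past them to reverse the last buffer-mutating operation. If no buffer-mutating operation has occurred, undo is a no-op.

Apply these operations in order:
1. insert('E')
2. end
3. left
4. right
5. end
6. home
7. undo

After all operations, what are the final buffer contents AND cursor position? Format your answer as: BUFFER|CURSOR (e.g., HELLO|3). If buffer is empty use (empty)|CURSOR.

After op 1 (insert('E')): buf='EXBEJ' cursor=1
After op 2 (end): buf='EXBEJ' cursor=5
After op 3 (left): buf='EXBEJ' cursor=4
After op 4 (right): buf='EXBEJ' cursor=5
After op 5 (end): buf='EXBEJ' cursor=5
After op 6 (home): buf='EXBEJ' cursor=0
After op 7 (undo): buf='XBEJ' cursor=0

Answer: XBEJ|0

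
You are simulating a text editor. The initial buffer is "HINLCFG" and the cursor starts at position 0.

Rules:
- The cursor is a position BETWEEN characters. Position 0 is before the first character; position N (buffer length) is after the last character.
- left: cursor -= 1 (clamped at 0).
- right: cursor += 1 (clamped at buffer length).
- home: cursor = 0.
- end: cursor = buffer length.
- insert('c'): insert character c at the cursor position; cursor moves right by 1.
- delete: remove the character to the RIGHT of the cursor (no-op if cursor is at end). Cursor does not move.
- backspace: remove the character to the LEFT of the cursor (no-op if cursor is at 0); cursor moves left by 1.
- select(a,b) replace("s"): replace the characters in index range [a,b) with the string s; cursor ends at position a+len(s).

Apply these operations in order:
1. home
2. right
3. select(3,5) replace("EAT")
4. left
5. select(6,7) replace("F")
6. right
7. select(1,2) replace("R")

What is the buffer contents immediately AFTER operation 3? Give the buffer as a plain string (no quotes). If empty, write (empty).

After op 1 (home): buf='HINLCFG' cursor=0
After op 2 (right): buf='HINLCFG' cursor=1
After op 3 (select(3,5) replace("EAT")): buf='HINEATFG' cursor=6

Answer: HINEATFG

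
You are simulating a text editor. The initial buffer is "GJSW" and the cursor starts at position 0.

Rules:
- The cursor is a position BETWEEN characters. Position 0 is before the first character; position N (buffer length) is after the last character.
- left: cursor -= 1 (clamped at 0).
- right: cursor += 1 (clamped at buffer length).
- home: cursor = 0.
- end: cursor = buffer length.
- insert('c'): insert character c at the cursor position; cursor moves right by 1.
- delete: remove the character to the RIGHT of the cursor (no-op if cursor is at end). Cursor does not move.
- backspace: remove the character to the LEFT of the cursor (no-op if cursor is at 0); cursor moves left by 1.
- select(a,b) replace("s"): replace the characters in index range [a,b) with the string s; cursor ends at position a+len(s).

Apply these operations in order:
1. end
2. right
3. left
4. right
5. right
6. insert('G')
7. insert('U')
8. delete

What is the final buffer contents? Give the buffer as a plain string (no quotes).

After op 1 (end): buf='GJSW' cursor=4
After op 2 (right): buf='GJSW' cursor=4
After op 3 (left): buf='GJSW' cursor=3
After op 4 (right): buf='GJSW' cursor=4
After op 5 (right): buf='GJSW' cursor=4
After op 6 (insert('G')): buf='GJSWG' cursor=5
After op 7 (insert('U')): buf='GJSWGU' cursor=6
After op 8 (delete): buf='GJSWGU' cursor=6

Answer: GJSWGU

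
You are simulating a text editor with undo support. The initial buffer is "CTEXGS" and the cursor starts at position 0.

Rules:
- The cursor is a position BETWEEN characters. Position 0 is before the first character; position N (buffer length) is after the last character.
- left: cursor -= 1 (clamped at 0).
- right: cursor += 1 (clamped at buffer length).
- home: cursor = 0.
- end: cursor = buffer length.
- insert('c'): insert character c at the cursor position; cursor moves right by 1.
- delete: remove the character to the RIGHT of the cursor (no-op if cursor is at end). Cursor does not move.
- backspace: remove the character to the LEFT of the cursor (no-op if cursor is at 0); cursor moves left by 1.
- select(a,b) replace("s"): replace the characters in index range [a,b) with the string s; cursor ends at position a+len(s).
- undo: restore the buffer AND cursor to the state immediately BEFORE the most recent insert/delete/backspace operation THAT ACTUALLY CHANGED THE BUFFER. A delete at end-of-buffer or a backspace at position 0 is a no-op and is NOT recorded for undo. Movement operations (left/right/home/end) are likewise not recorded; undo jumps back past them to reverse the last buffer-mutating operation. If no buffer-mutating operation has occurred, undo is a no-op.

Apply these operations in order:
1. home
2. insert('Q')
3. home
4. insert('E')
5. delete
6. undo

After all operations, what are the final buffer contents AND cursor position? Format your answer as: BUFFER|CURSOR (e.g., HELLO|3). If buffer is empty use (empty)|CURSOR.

After op 1 (home): buf='CTEXGS' cursor=0
After op 2 (insert('Q')): buf='QCTEXGS' cursor=1
After op 3 (home): buf='QCTEXGS' cursor=0
After op 4 (insert('E')): buf='EQCTEXGS' cursor=1
After op 5 (delete): buf='ECTEXGS' cursor=1
After op 6 (undo): buf='EQCTEXGS' cursor=1

Answer: EQCTEXGS|1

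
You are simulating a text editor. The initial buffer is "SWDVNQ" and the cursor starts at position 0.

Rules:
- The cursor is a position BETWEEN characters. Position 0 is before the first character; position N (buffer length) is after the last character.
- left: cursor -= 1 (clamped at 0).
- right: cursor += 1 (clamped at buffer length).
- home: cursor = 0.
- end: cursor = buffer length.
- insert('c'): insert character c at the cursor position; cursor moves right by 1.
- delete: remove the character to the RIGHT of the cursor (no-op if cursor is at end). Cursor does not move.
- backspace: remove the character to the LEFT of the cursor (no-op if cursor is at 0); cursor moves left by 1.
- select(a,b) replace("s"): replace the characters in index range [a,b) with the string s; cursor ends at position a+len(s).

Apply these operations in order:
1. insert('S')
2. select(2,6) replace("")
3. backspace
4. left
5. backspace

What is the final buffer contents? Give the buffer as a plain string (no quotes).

Answer: SQ

Derivation:
After op 1 (insert('S')): buf='SSWDVNQ' cursor=1
After op 2 (select(2,6) replace("")): buf='SSQ' cursor=2
After op 3 (backspace): buf='SQ' cursor=1
After op 4 (left): buf='SQ' cursor=0
After op 5 (backspace): buf='SQ' cursor=0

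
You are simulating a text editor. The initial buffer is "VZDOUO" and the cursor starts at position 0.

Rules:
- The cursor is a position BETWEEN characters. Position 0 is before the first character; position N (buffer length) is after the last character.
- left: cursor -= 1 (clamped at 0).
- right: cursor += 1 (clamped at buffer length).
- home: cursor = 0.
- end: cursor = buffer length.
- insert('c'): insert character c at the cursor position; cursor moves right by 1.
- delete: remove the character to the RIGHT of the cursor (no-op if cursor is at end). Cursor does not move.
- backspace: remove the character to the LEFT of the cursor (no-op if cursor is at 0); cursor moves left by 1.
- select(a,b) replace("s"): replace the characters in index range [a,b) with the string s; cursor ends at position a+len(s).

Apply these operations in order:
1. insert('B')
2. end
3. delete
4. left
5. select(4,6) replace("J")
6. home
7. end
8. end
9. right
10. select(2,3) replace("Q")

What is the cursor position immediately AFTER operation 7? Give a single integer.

After op 1 (insert('B')): buf='BVZDOUO' cursor=1
After op 2 (end): buf='BVZDOUO' cursor=7
After op 3 (delete): buf='BVZDOUO' cursor=7
After op 4 (left): buf='BVZDOUO' cursor=6
After op 5 (select(4,6) replace("J")): buf='BVZDJO' cursor=5
After op 6 (home): buf='BVZDJO' cursor=0
After op 7 (end): buf='BVZDJO' cursor=6

Answer: 6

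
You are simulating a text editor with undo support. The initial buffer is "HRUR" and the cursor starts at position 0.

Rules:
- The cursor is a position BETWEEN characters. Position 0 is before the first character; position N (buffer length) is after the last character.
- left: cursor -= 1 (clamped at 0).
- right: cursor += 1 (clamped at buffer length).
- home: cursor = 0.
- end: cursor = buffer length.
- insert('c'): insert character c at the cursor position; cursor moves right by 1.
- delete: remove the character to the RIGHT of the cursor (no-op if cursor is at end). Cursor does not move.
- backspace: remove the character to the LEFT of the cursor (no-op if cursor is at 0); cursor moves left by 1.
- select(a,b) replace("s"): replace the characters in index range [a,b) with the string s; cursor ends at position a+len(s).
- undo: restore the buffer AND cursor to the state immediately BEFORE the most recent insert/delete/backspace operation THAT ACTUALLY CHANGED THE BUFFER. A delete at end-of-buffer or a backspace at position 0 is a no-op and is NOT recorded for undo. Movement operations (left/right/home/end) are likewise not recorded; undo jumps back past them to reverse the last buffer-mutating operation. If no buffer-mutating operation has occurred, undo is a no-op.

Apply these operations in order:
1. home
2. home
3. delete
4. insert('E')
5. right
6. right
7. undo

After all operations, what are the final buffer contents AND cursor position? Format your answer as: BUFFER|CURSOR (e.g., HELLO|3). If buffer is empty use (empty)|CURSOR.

After op 1 (home): buf='HRUR' cursor=0
After op 2 (home): buf='HRUR' cursor=0
After op 3 (delete): buf='RUR' cursor=0
After op 4 (insert('E')): buf='ERUR' cursor=1
After op 5 (right): buf='ERUR' cursor=2
After op 6 (right): buf='ERUR' cursor=3
After op 7 (undo): buf='RUR' cursor=0

Answer: RUR|0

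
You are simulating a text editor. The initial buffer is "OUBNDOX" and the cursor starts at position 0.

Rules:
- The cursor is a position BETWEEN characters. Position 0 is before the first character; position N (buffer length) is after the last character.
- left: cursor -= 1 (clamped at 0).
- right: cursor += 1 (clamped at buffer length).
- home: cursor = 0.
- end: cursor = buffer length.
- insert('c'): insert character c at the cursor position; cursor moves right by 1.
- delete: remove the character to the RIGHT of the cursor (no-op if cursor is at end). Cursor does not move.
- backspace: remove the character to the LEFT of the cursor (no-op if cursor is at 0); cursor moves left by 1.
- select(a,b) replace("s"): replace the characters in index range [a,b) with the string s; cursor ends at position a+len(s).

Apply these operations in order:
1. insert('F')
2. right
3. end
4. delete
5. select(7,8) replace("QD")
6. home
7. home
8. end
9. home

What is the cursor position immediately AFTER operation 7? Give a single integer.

Answer: 0

Derivation:
After op 1 (insert('F')): buf='FOUBNDOX' cursor=1
After op 2 (right): buf='FOUBNDOX' cursor=2
After op 3 (end): buf='FOUBNDOX' cursor=8
After op 4 (delete): buf='FOUBNDOX' cursor=8
After op 5 (select(7,8) replace("QD")): buf='FOUBNDOQD' cursor=9
After op 6 (home): buf='FOUBNDOQD' cursor=0
After op 7 (home): buf='FOUBNDOQD' cursor=0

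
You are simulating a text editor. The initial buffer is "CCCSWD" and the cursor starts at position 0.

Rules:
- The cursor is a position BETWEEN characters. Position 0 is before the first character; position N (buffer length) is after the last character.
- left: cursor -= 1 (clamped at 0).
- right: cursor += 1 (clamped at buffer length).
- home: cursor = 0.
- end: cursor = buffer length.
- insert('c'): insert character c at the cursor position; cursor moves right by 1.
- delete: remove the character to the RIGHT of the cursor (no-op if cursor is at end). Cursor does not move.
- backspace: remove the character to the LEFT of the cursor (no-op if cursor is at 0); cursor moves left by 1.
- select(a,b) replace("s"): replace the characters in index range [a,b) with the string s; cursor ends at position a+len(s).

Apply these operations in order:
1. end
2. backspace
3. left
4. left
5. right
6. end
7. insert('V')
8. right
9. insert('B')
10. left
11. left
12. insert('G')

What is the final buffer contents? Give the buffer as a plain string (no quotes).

Answer: CCCSWGVB

Derivation:
After op 1 (end): buf='CCCSWD' cursor=6
After op 2 (backspace): buf='CCCSW' cursor=5
After op 3 (left): buf='CCCSW' cursor=4
After op 4 (left): buf='CCCSW' cursor=3
After op 5 (right): buf='CCCSW' cursor=4
After op 6 (end): buf='CCCSW' cursor=5
After op 7 (insert('V')): buf='CCCSWV' cursor=6
After op 8 (right): buf='CCCSWV' cursor=6
After op 9 (insert('B')): buf='CCCSWVB' cursor=7
After op 10 (left): buf='CCCSWVB' cursor=6
After op 11 (left): buf='CCCSWVB' cursor=5
After op 12 (insert('G')): buf='CCCSWGVB' cursor=6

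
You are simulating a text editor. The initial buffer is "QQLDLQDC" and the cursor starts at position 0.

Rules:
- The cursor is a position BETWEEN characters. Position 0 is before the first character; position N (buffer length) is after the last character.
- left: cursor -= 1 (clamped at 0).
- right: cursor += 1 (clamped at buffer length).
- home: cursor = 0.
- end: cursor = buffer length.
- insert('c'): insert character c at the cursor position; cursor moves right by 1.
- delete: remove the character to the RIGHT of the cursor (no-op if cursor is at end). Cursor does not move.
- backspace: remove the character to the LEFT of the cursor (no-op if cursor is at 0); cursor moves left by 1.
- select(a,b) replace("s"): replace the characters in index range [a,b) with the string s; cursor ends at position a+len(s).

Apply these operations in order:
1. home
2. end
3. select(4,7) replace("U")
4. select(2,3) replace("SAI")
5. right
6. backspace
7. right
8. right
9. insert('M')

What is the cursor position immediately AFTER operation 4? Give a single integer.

Answer: 5

Derivation:
After op 1 (home): buf='QQLDLQDC' cursor=0
After op 2 (end): buf='QQLDLQDC' cursor=8
After op 3 (select(4,7) replace("U")): buf='QQLDUC' cursor=5
After op 4 (select(2,3) replace("SAI")): buf='QQSAIDUC' cursor=5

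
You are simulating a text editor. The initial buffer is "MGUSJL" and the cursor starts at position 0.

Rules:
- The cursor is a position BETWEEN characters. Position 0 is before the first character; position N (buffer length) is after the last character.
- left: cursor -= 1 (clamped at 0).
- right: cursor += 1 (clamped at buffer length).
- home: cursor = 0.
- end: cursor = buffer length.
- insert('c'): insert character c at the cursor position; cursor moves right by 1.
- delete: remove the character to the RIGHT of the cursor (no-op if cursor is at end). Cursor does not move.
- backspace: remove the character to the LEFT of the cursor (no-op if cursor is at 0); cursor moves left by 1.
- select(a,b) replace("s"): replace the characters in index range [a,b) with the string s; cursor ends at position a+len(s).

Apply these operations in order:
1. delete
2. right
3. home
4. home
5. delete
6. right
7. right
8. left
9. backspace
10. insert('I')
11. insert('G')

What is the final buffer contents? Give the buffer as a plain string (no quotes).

Answer: IGSJL

Derivation:
After op 1 (delete): buf='GUSJL' cursor=0
After op 2 (right): buf='GUSJL' cursor=1
After op 3 (home): buf='GUSJL' cursor=0
After op 4 (home): buf='GUSJL' cursor=0
After op 5 (delete): buf='USJL' cursor=0
After op 6 (right): buf='USJL' cursor=1
After op 7 (right): buf='USJL' cursor=2
After op 8 (left): buf='USJL' cursor=1
After op 9 (backspace): buf='SJL' cursor=0
After op 10 (insert('I')): buf='ISJL' cursor=1
After op 11 (insert('G')): buf='IGSJL' cursor=2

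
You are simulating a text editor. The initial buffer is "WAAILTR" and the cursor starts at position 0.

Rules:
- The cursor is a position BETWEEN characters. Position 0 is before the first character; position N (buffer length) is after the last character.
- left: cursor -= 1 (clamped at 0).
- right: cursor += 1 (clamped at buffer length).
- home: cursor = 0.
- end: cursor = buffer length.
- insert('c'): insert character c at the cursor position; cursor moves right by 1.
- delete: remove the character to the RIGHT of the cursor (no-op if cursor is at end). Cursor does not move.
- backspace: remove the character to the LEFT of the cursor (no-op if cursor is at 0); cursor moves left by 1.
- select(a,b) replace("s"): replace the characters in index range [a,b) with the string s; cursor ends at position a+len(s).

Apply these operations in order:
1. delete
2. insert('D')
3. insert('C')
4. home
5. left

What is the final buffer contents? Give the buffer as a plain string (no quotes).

After op 1 (delete): buf='AAILTR' cursor=0
After op 2 (insert('D')): buf='DAAILTR' cursor=1
After op 3 (insert('C')): buf='DCAAILTR' cursor=2
After op 4 (home): buf='DCAAILTR' cursor=0
After op 5 (left): buf='DCAAILTR' cursor=0

Answer: DCAAILTR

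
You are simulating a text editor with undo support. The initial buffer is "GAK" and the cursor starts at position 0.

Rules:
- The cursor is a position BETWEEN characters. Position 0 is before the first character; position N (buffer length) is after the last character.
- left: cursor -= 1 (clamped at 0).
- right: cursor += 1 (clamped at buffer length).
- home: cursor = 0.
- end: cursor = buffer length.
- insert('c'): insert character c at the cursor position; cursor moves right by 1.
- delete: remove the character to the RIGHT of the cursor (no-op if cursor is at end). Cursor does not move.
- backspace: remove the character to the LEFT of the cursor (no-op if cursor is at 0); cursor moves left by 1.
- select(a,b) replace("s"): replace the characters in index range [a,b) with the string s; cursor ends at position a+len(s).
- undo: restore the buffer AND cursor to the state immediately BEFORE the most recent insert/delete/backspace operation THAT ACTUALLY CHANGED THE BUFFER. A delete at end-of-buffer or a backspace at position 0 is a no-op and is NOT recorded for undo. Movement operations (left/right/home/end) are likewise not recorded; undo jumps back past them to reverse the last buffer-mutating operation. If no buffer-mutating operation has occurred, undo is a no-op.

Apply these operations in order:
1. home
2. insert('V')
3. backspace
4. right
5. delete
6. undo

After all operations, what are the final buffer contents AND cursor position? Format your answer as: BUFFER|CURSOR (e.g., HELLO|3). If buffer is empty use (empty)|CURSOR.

After op 1 (home): buf='GAK' cursor=0
After op 2 (insert('V')): buf='VGAK' cursor=1
After op 3 (backspace): buf='GAK' cursor=0
After op 4 (right): buf='GAK' cursor=1
After op 5 (delete): buf='GK' cursor=1
After op 6 (undo): buf='GAK' cursor=1

Answer: GAK|1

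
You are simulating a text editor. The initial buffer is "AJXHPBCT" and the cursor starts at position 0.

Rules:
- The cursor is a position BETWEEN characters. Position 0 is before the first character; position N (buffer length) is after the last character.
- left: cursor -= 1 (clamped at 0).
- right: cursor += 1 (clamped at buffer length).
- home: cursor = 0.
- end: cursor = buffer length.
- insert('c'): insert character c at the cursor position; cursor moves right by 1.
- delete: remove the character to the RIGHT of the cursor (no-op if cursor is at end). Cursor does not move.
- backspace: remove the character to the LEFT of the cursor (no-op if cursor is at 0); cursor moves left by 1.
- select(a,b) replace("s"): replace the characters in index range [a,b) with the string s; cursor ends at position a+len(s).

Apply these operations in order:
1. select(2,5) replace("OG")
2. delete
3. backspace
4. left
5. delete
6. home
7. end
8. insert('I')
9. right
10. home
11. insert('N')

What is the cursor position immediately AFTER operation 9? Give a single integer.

After op 1 (select(2,5) replace("OG")): buf='AJOGBCT' cursor=4
After op 2 (delete): buf='AJOGCT' cursor=4
After op 3 (backspace): buf='AJOCT' cursor=3
After op 4 (left): buf='AJOCT' cursor=2
After op 5 (delete): buf='AJCT' cursor=2
After op 6 (home): buf='AJCT' cursor=0
After op 7 (end): buf='AJCT' cursor=4
After op 8 (insert('I')): buf='AJCTI' cursor=5
After op 9 (right): buf='AJCTI' cursor=5

Answer: 5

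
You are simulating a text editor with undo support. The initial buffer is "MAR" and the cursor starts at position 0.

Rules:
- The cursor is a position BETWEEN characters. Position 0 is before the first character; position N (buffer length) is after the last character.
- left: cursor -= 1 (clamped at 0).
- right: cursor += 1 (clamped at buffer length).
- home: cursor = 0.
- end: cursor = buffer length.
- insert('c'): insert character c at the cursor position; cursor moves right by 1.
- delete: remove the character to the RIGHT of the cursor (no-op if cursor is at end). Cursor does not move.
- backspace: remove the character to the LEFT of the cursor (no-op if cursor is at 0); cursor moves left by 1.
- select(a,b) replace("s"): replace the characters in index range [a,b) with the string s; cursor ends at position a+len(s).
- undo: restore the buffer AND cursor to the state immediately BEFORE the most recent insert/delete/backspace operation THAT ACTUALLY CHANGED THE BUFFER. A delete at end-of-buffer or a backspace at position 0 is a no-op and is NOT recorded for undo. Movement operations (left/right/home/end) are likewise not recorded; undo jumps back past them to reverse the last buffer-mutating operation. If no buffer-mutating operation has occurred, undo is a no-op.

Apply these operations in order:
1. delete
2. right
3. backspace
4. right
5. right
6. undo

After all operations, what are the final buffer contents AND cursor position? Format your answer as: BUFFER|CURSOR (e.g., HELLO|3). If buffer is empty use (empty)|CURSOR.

Answer: AR|1

Derivation:
After op 1 (delete): buf='AR' cursor=0
After op 2 (right): buf='AR' cursor=1
After op 3 (backspace): buf='R' cursor=0
After op 4 (right): buf='R' cursor=1
After op 5 (right): buf='R' cursor=1
After op 6 (undo): buf='AR' cursor=1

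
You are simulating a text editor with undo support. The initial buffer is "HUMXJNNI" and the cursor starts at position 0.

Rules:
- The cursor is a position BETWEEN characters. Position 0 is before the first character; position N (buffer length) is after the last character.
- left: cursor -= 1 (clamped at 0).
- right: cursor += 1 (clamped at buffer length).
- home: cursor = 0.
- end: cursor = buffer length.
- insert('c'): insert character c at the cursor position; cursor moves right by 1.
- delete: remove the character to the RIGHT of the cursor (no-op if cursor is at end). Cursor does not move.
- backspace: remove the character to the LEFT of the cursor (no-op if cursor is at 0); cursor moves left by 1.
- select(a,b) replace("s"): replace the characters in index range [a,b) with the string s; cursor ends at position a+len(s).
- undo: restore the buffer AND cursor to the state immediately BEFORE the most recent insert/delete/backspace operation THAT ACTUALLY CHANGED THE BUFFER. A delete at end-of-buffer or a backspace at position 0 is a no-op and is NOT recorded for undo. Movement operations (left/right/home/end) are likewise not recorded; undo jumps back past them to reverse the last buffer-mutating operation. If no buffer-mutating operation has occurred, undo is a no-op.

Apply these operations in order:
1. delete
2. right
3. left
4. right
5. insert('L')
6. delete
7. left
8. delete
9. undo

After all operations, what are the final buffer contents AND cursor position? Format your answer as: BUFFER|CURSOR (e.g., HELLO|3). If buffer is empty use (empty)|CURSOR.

Answer: ULXJNNI|1

Derivation:
After op 1 (delete): buf='UMXJNNI' cursor=0
After op 2 (right): buf='UMXJNNI' cursor=1
After op 3 (left): buf='UMXJNNI' cursor=0
After op 4 (right): buf='UMXJNNI' cursor=1
After op 5 (insert('L')): buf='ULMXJNNI' cursor=2
After op 6 (delete): buf='ULXJNNI' cursor=2
After op 7 (left): buf='ULXJNNI' cursor=1
After op 8 (delete): buf='UXJNNI' cursor=1
After op 9 (undo): buf='ULXJNNI' cursor=1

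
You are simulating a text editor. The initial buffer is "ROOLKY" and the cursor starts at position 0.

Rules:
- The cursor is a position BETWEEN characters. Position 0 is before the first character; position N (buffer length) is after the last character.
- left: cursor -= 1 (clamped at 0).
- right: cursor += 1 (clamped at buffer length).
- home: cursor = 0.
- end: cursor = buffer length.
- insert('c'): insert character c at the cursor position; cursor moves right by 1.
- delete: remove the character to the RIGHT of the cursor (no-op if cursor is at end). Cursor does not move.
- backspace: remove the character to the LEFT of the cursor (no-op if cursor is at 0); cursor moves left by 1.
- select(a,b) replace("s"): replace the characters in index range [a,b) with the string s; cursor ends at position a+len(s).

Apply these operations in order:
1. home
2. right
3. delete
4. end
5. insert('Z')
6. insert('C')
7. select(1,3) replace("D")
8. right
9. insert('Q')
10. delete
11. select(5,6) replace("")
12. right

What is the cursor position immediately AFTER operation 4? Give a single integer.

Answer: 5

Derivation:
After op 1 (home): buf='ROOLKY' cursor=0
After op 2 (right): buf='ROOLKY' cursor=1
After op 3 (delete): buf='ROLKY' cursor=1
After op 4 (end): buf='ROLKY' cursor=5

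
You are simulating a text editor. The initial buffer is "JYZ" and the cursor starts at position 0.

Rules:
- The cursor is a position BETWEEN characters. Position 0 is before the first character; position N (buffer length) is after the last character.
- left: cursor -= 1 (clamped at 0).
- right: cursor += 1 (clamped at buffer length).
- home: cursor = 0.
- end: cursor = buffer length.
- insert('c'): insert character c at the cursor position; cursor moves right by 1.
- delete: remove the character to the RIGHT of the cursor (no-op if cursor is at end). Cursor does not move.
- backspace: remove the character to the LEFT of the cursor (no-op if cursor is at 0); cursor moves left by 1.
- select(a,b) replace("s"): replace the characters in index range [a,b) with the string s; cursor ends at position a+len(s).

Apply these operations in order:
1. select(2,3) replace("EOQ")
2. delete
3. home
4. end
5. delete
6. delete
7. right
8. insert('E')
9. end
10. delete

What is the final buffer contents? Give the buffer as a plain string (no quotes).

Answer: JYEOQE

Derivation:
After op 1 (select(2,3) replace("EOQ")): buf='JYEOQ' cursor=5
After op 2 (delete): buf='JYEOQ' cursor=5
After op 3 (home): buf='JYEOQ' cursor=0
After op 4 (end): buf='JYEOQ' cursor=5
After op 5 (delete): buf='JYEOQ' cursor=5
After op 6 (delete): buf='JYEOQ' cursor=5
After op 7 (right): buf='JYEOQ' cursor=5
After op 8 (insert('E')): buf='JYEOQE' cursor=6
After op 9 (end): buf='JYEOQE' cursor=6
After op 10 (delete): buf='JYEOQE' cursor=6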